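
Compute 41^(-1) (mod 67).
41^(-1) ≡ 18 (mod 67). Verification: 41 × 18 = 738 ≡ 1 (mod 67)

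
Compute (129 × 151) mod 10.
9

(129 × 151) = 19479
19479 mod 10 = 9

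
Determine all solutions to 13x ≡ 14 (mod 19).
4

Since gcd(13, 19) = 1 divides 14, a solution exists.
Multiply both sides by the inverse of 13 mod 19:
  13^(-1) mod 19 = 3
  x ≡ 3 × 14 ≡ 42 ≡ 4 (mod 19)
Verification: 13 × 4 = 52 = 2 × 19 + 14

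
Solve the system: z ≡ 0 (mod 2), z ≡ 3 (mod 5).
M = 2 × 5 = 10. M₁ = 5, y₁ ≡ 1 (mod 2). M₂ = 2, y₂ ≡ 3 (mod 5). z = 0×5×1 + 3×2×3 ≡ 8 (mod 10)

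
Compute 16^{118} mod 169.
16

Using successive squaring:
Binary expansion of 118: 1110110
Powers of 16 mod 169 (each is the square of the previous):
  16^1 ≡ 16 (mod 169)
  16^2 ≡ 16² = 256 ≡ 87 (mod 169)
  16^4 ≡ 87² = 7569 ≡ 133 (mod 169)
  16^8 ≡ 133² = 17689 ≡ 113 (mod 169)
  16^16 ≡ 113² = 12769 ≡ 94 (mod 169)
  16^32 ≡ 94² = 8836 ≡ 48 (mod 169)
  16^64 ≡ 48² = 2304 ≡ 107 (mod 169)
118 = 64 + 32 + 16 + 4 + 2, so 16^118 = 16^64 × 16^32 × 16^16 × 16^4 × 16^2 ≡ 107 × 48 × 94 × 133 × 87 (mod 169)
Multiplying step by step:
  107 × 48 = 5136 ≡ 66 (mod 169)
  66 × 94 = 6204 ≡ 120 (mod 169)
  120 × 133 = 15960 ≡ 74 (mod 169)
  74 × 87 = 6438 ≡ 16 (mod 169)
Result: 16^118 ≡ 16 (mod 169)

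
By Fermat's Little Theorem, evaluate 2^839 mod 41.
By Fermat: 2^{40} ≡ 1 (mod 41). 839 ≡ 39 (mod 40). So 2^{839} ≡ 2^{39} ≡ 21 (mod 41)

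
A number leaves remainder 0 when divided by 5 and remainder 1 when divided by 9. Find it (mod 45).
M = 5 × 9 = 45. M₁ = 9, y₁ ≡ 4 (mod 5). M₂ = 5, y₂ ≡ 2 (mod 9). y = 0×9×4 + 1×5×2 ≡ 10 (mod 45)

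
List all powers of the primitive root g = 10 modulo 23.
g^1, g^2, ..., g^{22} mod 23: {10, 8, 11, 18, 19, 6, 14, 2, 20, 16, 22, 13, 15, 12, 5, 4, 17, 9, 21, 3, 7, 1}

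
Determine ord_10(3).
Powers of 3 mod 10: 3^1≡3, 3^2≡9, 3^3≡7, 3^4≡1. Order = 4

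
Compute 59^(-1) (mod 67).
59^(-1) ≡ 25 (mod 67). Verification: 59 × 25 = 1475 ≡ 1 (mod 67)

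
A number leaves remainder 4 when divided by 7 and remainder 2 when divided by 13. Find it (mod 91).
M = 7 × 13 = 91. M₁ = 13, y₁ ≡ 6 (mod 7). M₂ = 7, y₂ ≡ 2 (mod 13). n = 4×13×6 + 2×7×2 ≡ 67 (mod 91)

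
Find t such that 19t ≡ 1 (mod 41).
19^(-1) ≡ 13 (mod 41). Verification: 19 × 13 = 247 ≡ 1 (mod 41)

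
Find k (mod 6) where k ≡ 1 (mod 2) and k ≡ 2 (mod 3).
M = 2 × 3 = 6. M₁ = 3, y₁ ≡ 1 (mod 2). M₂ = 2, y₂ ≡ 2 (mod 3). k = 1×3×1 + 2×2×2 ≡ 5 (mod 6)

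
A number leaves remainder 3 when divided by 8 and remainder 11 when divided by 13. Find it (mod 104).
M = 8 × 13 = 104. M₁ = 13, y₁ ≡ 5 (mod 8). M₂ = 8, y₂ ≡ 5 (mod 13). z = 3×13×5 + 11×8×5 ≡ 11 (mod 104)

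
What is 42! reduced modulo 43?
By Wilson's theorem, (42)! ≡ -1 ≡ 42 (mod 43)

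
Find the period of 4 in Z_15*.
Powers of 4 mod 15: 4^1≡4, 4^2≡1. Order = 2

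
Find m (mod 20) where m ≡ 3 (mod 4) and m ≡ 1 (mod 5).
M = 4 × 5 = 20. M₁ = 5, y₁ ≡ 1 (mod 4). M₂ = 4, y₂ ≡ 4 (mod 5). m = 3×5×1 + 1×4×4 ≡ 11 (mod 20)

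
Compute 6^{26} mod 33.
27

Using successive squaring:
Binary expansion of 26: 11010
Powers of 6 mod 33 (each is the square of the previous):
  6^1 ≡ 6 (mod 33)
  6^2 ≡ 6² = 36 ≡ 3 (mod 33)
  6^4 ≡ 3² = 9 ≡ 9 (mod 33)
  6^8 ≡ 9² = 81 ≡ 15 (mod 33)
  6^16 ≡ 15² = 225 ≡ 27 (mod 33)
26 = 16 + 8 + 2, so 6^26 = 6^16 × 6^8 × 6^2 ≡ 27 × 15 × 3 (mod 33)
Multiplying step by step:
  27 × 15 = 405 ≡ 9 (mod 33)
  9 × 3 = 27 ≡ 27 (mod 33)
Result: 6^26 ≡ 27 (mod 33)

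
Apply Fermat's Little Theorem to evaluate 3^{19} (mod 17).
10

By Fermat's Little Theorem, a^(p-1) ≡ 1 (mod p) for prime p and gcd(a, p) = 1
Here p = 17, so 3^16 ≡ 1 (mod 17)
We can reduce the exponent: 19 mod 16 = 3
So 3^19 ≡ 3^3 (mod 17)
Computing: 3^3 mod 17 = 10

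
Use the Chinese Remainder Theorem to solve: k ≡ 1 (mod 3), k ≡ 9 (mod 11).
M = 3 × 11 = 33. M₁ = 11, y₁ ≡ 2 (mod 3). M₂ = 3, y₂ ≡ 4 (mod 11). k = 1×11×2 + 9×3×4 ≡ 31 (mod 33)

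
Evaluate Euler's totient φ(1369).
1332

Prime factorization: 1369 = 37^2
Using the formula φ(n) = n × Π(1 - 1/p) for each prime factor p:
φ(1369) = 1369 × (1 - 1/37)
φ(1369) = 1332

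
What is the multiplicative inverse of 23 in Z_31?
23^(-1) ≡ 27 (mod 31). Verification: 23 × 27 = 621 ≡ 1 (mod 31)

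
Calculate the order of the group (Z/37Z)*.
36

Prime factorization: 37 = 37
Using the formula φ(n) = n × Π(1 - 1/p) for each prime factor p:
φ(37) = 37 × (1 - 1/37)
φ(37) = 36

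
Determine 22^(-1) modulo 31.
22^(-1) ≡ 24 (mod 31). Verification: 22 × 24 = 528 ≡ 1 (mod 31)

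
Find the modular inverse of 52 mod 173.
52^(-1) ≡ 10 (mod 173). Verification: 52 × 10 = 520 ≡ 1 (mod 173)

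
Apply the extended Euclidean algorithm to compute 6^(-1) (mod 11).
Extended GCD: 6(2) + 11(-1) = 1. So 6^(-1) ≡ 2 ≡ 2 (mod 11). Verify: 6 × 2 = 12 ≡ 1 (mod 11)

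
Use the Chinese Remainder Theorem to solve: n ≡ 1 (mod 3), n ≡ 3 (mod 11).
M = 3 × 11 = 33. M₁ = 11, y₁ ≡ 2 (mod 3). M₂ = 3, y₂ ≡ 4 (mod 11). n = 1×11×2 + 3×3×4 ≡ 25 (mod 33)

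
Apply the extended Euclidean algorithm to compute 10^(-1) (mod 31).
Extended GCD: 10(-3) + 31(1) = 1. So 10^(-1) ≡ 28 ≡ 28 (mod 31). Verify: 10 × 28 = 280 ≡ 1 (mod 31)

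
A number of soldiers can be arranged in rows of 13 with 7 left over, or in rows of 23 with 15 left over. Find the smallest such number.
M = 13 × 23 = 299. M₁ = 23, y₁ ≡ 4 (mod 13). M₂ = 13, y₂ ≡ 16 (mod 23). y = 7×23×4 + 15×13×16 ≡ 176 (mod 299). The smallest positive such number is 176.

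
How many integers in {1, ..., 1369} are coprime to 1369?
1332

Prime factorization: 1369 = 37^2
Using the formula φ(n) = n × Π(1 - 1/p) for each prime factor p:
φ(1369) = 1369 × (1 - 1/37)
φ(1369) = 1332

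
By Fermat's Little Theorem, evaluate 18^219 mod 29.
By Fermat: 18^{28} ≡ 1 (mod 29). 219 = 7×28 + 23. So 18^{219} ≡ 18^{23} ≡ 2 (mod 29)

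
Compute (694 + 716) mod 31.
15

(694 + 716) = 1410
1410 mod 31 = 15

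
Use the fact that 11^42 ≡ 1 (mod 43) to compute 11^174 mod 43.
By Fermat: 11^{42} ≡ 1 (mod 43). 174 = 4×42 + 6. So 11^{174} ≡ 11^{6} ≡ 4 (mod 43)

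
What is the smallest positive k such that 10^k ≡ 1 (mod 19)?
Powers of 10 mod 19: 10^1≡10, 10^2≡5, 10^3≡12, 10^4≡6, 10^5≡3, 10^6≡11, 10^7≡15, 10^8≡17, 10^9≡18, 10^10≡9, 10^11≡14, 10^12≡7, 10^13≡13, 10^14≡16, 10^15≡8, 10^16≡4, 10^17≡2, 10^18≡1. Order = 18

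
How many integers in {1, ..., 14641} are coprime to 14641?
13310

Prime factorization: 14641 = 11^4
Using the formula φ(n) = n × Π(1 - 1/p) for each prime factor p:
φ(14641) = 14641 × (1 - 1/11)
φ(14641) = 13310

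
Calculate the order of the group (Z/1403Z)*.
1320

Prime factorization: 1403 = 23 × 61
Using the formula φ(n) = n × Π(1 - 1/p) for each prime factor p:
φ(1403) = 1403 × (1 - 1/23) × (1 - 1/61)
φ(1403) = 1320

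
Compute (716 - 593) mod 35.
18

(716 - 593) = 123
123 mod 35 = 18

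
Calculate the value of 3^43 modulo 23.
Using Fermat: 3^{22} ≡ 1 (mod 23). 43 ≡ 21 (mod 22). So 3^{43} ≡ 3^{21} ≡ 8 (mod 23)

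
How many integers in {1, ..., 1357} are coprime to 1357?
1276

Prime factorization: 1357 = 23 × 59
Using the formula φ(n) = n × Π(1 - 1/p) for each prime factor p:
φ(1357) = 1357 × (1 - 1/23) × (1 - 1/59)
φ(1357) = 1276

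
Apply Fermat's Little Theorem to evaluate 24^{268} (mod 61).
9

By Fermat's Little Theorem, a^(p-1) ≡ 1 (mod p) for prime p and gcd(a, p) = 1
Here p = 61, so 24^60 ≡ 1 (mod 61)
We can reduce the exponent: 268 mod 60 = 28
So 24^268 ≡ 24^28 (mod 61)
Computing: 24^28 mod 61 = 9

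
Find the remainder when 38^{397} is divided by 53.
By Fermat: 38^{52} ≡ 1 (mod 53). 397 = 7×52 + 33. So 38^{397} ≡ 38^{33} ≡ 11 (mod 53)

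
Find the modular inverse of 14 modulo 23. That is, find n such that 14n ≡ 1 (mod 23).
5

Using Extended Euclidean Algorithm:
gcd(14, 23) = 1
Bezout coefficients: 14 × 5 + 23 × -3 = 1
So 14 × 5 ≡ 1 (mod 23)
The inverse is 5 mod 23 = 5
Verification: 14 × 5 = 70 = 3 × 23 + 1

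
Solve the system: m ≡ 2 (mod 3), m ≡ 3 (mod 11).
M = 3 × 11 = 33. M₁ = 11, y₁ ≡ 2 (mod 3). M₂ = 3, y₂ ≡ 4 (mod 11). m = 2×11×2 + 3×3×4 ≡ 14 (mod 33)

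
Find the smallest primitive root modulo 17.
p - 1 = 16 has prime divisors 2. h is a primitive root mod 17 iff h^(16/q) ≢ 1 (mod 17) for each such q.
h = 2: 2^8 ≡ 1 (mod 17); 2^8 ≡ 1, so not a primitive root.
h = 3: 3^8 ≡ 16 (mod 17); none is 1, so 3 has order 16 and is a primitive root.
The smallest primitive root mod 17 is g = 3.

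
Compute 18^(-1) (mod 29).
18^(-1) ≡ 21 (mod 29). Verification: 18 × 21 = 378 ≡ 1 (mod 29)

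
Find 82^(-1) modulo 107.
77

Using Extended Euclidean Algorithm:
gcd(82, 107) = 1
Bezout coefficients: 82 × -30 + 107 × 23 = 1
So 82 × -30 ≡ 1 (mod 107)
The inverse is -30 mod 107 = 77
Verification: 82 × 77 = 6314 = 59 × 107 + 1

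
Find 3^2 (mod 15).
2 = 2 (binary 10). Repeated squaring mod 15: 3^1 ≡ 3; 3^2 ≡ 3² = 9 ≡ 9. So 3^2 ≡ 9 (mod 15).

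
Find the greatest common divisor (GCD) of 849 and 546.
3

Using the Euclidean algorithm:
849 = 1 × 546 + 303
546 = 1 × 303 + 243
303 = 1 × 243 + 60
243 = 4 × 60 + 3
60 = 20 × 3 + 0

GCD(849, 546) = 3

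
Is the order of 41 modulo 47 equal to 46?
Yes, ord_47(41) = 46.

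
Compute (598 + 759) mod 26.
5

(598 + 759) = 1357
1357 mod 26 = 5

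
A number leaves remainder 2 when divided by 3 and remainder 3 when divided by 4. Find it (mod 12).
M = 3 × 4 = 12. M₁ = 4, y₁ ≡ 1 (mod 3). M₂ = 3, y₂ ≡ 3 (mod 4). z = 2×4×1 + 3×3×3 ≡ 11 (mod 12)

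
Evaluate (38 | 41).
(38/41) = 38^{20} mod 41 = -1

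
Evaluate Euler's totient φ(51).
32

Prime factorization: 51 = 3 × 17
Using the formula φ(n) = n × Π(1 - 1/p) for each prime factor p:
φ(51) = 51 × (1 - 1/3) × (1 - 1/17)
φ(51) = 32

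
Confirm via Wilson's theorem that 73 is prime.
(72)! mod 73 = 72. Since this equals -1 (mod 73), Wilson confirms 73 is prime.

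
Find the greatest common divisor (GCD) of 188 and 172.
4

Using the Euclidean algorithm:
188 = 1 × 172 + 16
172 = 10 × 16 + 12
16 = 1 × 12 + 4
12 = 3 × 4 + 0

GCD(188, 172) = 4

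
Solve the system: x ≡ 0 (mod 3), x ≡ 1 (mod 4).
M = 3 × 4 = 12. M₁ = 4, y₁ ≡ 1 (mod 3). M₂ = 3, y₂ ≡ 3 (mod 4). x = 0×4×1 + 1×3×3 ≡ 9 (mod 12)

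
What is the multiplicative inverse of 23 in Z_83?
65

Using Extended Euclidean Algorithm:
gcd(23, 83) = 1
Bezout coefficients: 23 × -18 + 83 × 5 = 1
So 23 × -18 ≡ 1 (mod 83)
The inverse is -18 mod 83 = 65
Verification: 23 × 65 = 1495 = 18 × 83 + 1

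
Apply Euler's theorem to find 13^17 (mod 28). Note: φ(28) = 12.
By Euler: 13^{12} ≡ 1 (mod 28) since gcd(13, 28) = 1. 17 = 1×12 + 5. So 13^{17} ≡ 13^{5} ≡ 13 (mod 28)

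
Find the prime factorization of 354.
2 × 3 × 59

Divide by primes starting from smallest:
354 ÷ 2 = 177
177 ÷ 3 = 59
59 ÷ 59 = 1

354 = 2 × 3 × 59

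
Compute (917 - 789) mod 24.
8

(917 - 789) = 128
128 mod 24 = 8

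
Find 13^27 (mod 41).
Using repeated squaring. 27 = 16 + 8 + 2 + 1 (binary 11011). Repeated squaring mod 41: 13^1 ≡ 13; 13^2 ≡ 13² = 169 ≡ 5; 13^4 ≡ 5² = 25 ≡ 25; 13^8 ≡ 25² = 625 ≡ 10; 13^16 ≡ 10² = 100 ≡ 18. Multiply: 13^27 = 13^16 × 13^8 × 13^2 × 13^1 ≡ 18 × 10 × 5 × 13 (mod 41): 18 × 10 = 180 ≡ 16; 16 × 5 = 80 ≡ 39; 39 × 13 = 507 ≡ 15. So 13^27 ≡ 15 (mod 41).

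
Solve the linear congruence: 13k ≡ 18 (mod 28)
10

Since gcd(13, 28) = 1 divides 18, a solution exists.
Multiply both sides by the inverse of 13 mod 28:
  13^(-1) mod 28 = 13
  x ≡ 13 × 18 ≡ 234 ≡ 10 (mod 28)
Verification: 13 × 10 = 130 = 4 × 28 + 18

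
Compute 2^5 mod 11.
5 = 4 + 1 (binary 101). Repeated squaring mod 11: 2^1 ≡ 2; 2^2 ≡ 2² = 4 ≡ 4; 2^4 ≡ 4² = 16 ≡ 5. Multiply: 2^5 = 2^4 × 2^1 ≡ 5 × 2 (mod 11): 5 × 2 = 10 ≡ 10. So 2^5 ≡ 10 (mod 11).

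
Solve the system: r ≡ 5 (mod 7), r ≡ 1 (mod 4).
M = 7 × 4 = 28. M₁ = 4, y₁ ≡ 2 (mod 7). M₂ = 7, y₂ ≡ 3 (mod 4). r = 5×4×2 + 1×7×3 ≡ 5 (mod 28)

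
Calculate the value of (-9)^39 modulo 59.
Using repeated squaring. (-9) ≡ 50 (mod 59). 39 = 32 + 4 + 2 + 1 (binary 100111). Repeated squaring mod 59: 50^1 ≡ 50; 50^2 ≡ 50² = 2500 ≡ 22; 50^4 ≡ 22² = 484 ≡ 12; 50^8 ≡ 12² = 144 ≡ 26; 50^16 ≡ 26² = 676 ≡ 27; 50^32 ≡ 27² = 729 ≡ 21. Multiply: (-9)^39 ≡ 50^32 × 50^4 × 50^2 × 50^1 ≡ 21 × 12 × 22 × 50 (mod 59): 21 × 12 = 252 ≡ 16; 16 × 22 = 352 ≡ 57; 57 × 50 = 2850 ≡ 18. So (-9)^39 ≡ 18 (mod 59).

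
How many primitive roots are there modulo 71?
24

The number of primitive roots modulo p is φ(p-1) = φ(70)
φ(70) = 24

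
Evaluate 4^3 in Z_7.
3 = 2 + 1 (binary 11). Repeated squaring mod 7: 4^1 ≡ 4; 4^2 ≡ 4² = 16 ≡ 2. Multiply: 4^3 = 4^2 × 4^1 ≡ 2 × 4 (mod 7): 2 × 4 = 8 ≡ 1. So 4^3 ≡ 1 (mod 7).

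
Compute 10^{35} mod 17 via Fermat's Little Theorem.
14

By Fermat's Little Theorem, a^(p-1) ≡ 1 (mod p) for prime p and gcd(a, p) = 1
Here p = 17, so 10^16 ≡ 1 (mod 17)
We can reduce the exponent: 35 mod 16 = 3
So 10^35 ≡ 10^3 (mod 17)
Computing: 10^3 mod 17 = 14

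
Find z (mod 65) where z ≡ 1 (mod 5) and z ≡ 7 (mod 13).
M = 5 × 13 = 65. M₁ = 13, y₁ ≡ 2 (mod 5). M₂ = 5, y₂ ≡ 8 (mod 13). z = 1×13×2 + 7×5×8 ≡ 46 (mod 65)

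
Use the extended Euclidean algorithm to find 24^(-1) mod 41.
Extended GCD: 24(12) + 41(-7) = 1. So 24^(-1) ≡ 12 ≡ 12 (mod 41). Verify: 24 × 12 = 288 ≡ 1 (mod 41)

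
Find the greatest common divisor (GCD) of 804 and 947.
1

Using the Euclidean algorithm:
804 = 0 × 947 + 804
947 = 1 × 804 + 143
804 = 5 × 143 + 89
143 = 1 × 89 + 54
89 = 1 × 54 + 35
54 = 1 × 35 + 19
35 = 1 × 19 + 16
19 = 1 × 16 + 3
16 = 5 × 3 + 1
3 = 3 × 1 + 0

GCD(804, 947) = 1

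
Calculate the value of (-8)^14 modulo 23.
Using repeated squaring. (-8) ≡ 15 (mod 23). 14 = 8 + 4 + 2 (binary 1110). Repeated squaring mod 23: 15^1 ≡ 15; 15^2 ≡ 15² = 225 ≡ 18; 15^4 ≡ 18² = 324 ≡ 2; 15^8 ≡ 2² = 4 ≡ 4. Multiply: (-8)^14 ≡ 15^8 × 15^4 × 15^2 ≡ 4 × 2 × 18 (mod 23): 4 × 2 = 8 ≡ 8; 8 × 18 = 144 ≡ 6. So (-8)^14 ≡ 6 (mod 23).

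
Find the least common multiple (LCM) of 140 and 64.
2240

First find GCD(140, 64) using the Euclidean algorithm:
140 = 2 × 64 + 12
64 = 5 × 12 + 4
12 = 3 × 4 + 0
GCD(140, 64) = 4

LCM formula: LCM(a, b) = (a × b) / GCD(a, b)
LCM(140, 64) = (140 × 64) / 4
LCM(140, 64) = 8960 / 4
LCM(140, 64) = 2240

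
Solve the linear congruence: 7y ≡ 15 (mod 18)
15

Since gcd(7, 18) = 1 divides 15, a solution exists.
Multiply both sides by the inverse of 7 mod 18:
  7^(-1) mod 18 = 13
  x ≡ 13 × 15 ≡ 195 ≡ 15 (mod 18)
Verification: 7 × 15 = 105 = 5 × 18 + 15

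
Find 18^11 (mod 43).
Using repeated squaring. 11 = 8 + 2 + 1 (binary 1011). Repeated squaring mod 43: 18^1 ≡ 18; 18^2 ≡ 18² = 324 ≡ 23; 18^4 ≡ 23² = 529 ≡ 13; 18^8 ≡ 13² = 169 ≡ 40. Multiply: 18^11 = 18^8 × 18^2 × 18^1 ≡ 40 × 23 × 18 (mod 43): 40 × 23 = 920 ≡ 17; 17 × 18 = 306 ≡ 5. So 18^11 ≡ 5 (mod 43).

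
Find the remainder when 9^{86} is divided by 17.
By Fermat: 9^{16} ≡ 1 (mod 17). 86 = 5×16 + 6. So 9^{86} ≡ 9^{6} ≡ 4 (mod 17)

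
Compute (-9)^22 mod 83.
Using repeated squaring. (-9) ≡ 74 (mod 83). 22 = 16 + 4 + 2 (binary 10110). Repeated squaring mod 83: 74^1 ≡ 74; 74^2 ≡ 74² = 5476 ≡ 81; 74^4 ≡ 81² = 6561 ≡ 4; 74^8 ≡ 4² = 16 ≡ 16; 74^16 ≡ 16² = 256 ≡ 7. Multiply: (-9)^22 ≡ 74^16 × 74^4 × 74^2 ≡ 7 × 4 × 81 (mod 83): 7 × 4 = 28 ≡ 28; 28 × 81 = 2268 ≡ 27. So (-9)^22 ≡ 27 (mod 83).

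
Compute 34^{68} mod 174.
94

Using successive squaring:
Binary expansion of 68: 1000100
Powers of 34 mod 174 (each is the square of the previous):
  34^1 ≡ 34 (mod 174)
  34^2 ≡ 34² = 1156 ≡ 112 (mod 174)
  34^4 ≡ 112² = 12544 ≡ 16 (mod 174)
  34^8 ≡ 16² = 256 ≡ 82 (mod 174)
  34^16 ≡ 82² = 6724 ≡ 112 (mod 174)
  34^32 ≡ 112² = 12544 ≡ 16 (mod 174)
  34^64 ≡ 16² = 256 ≡ 82 (mod 174)
68 = 64 + 4, so 34^68 = 34^64 × 34^4 ≡ 82 × 16 (mod 174)
Multiplying step by step:
  82 × 16 = 1312 ≡ 94 (mod 174)
Result: 34^68 ≡ 94 (mod 174)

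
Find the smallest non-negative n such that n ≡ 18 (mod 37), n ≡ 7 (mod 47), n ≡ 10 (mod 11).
18666

Using the Chinese Remainder Theorem:
M = product of moduli = 19129
For equation 1: M_1 = 517, 517 ≡ 36 (mod 37), inverse of 517 mod 37 is 36 (check: 36 × 36 = 1296 ≡ 1 (mod 37))
For equation 2: M_2 = 407, 407 ≡ 31 (mod 47), inverse of 407 mod 47 is 44 (check: 31 × 44 = 1364 ≡ 1 (mod 47))
For equation 3: M_3 = 1739, 1739 ≡ 1 (mod 11), inverse of 1739 mod 11 is 1 (check: 1 × 1 = 1 ≡ 1 (mod 11))
Combine: n ≡ Σ r_i×M_i×(M_i⁻¹ mod m_i) = 18×517×36 + 7×407×44 + 10×1739×1 = 335016 + 125356 + 17390 = 477762
477762 mod 19129 = 18666
n ≡ 18666 (mod 19129)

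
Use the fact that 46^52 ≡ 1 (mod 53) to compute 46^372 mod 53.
By Fermat: 46^{52} ≡ 1 (mod 53). 372 = 7×52 + 8. So 46^{372} ≡ 46^{8} ≡ 44 (mod 53)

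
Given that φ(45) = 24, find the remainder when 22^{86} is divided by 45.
By Euler: 22^{24} ≡ 1 (mod 45) since gcd(22, 45) = 1. 86 = 3×24 + 14. So 22^{86} ≡ 22^{14} ≡ 34 (mod 45)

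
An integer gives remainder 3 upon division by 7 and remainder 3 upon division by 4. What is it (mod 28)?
M = 7 × 4 = 28. M₁ = 4, y₁ ≡ 2 (mod 7). M₂ = 7, y₂ ≡ 3 (mod 4). m = 3×4×2 + 3×7×3 ≡ 3 (mod 28). The smallest positive such number is 3.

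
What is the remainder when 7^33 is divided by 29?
Using Fermat: 7^{28} ≡ 1 (mod 29). 33 ≡ 5 (mod 28). So 7^{33} ≡ 7^{5} ≡ 16 (mod 29)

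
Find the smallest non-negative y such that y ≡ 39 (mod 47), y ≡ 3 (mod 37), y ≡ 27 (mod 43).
22129

Using the Chinese Remainder Theorem:
M = product of moduli = 74777
For equation 1: M_1 = 1591, 1591 ≡ 40 (mod 47), inverse of 1591 mod 47 is 20 (check: 40 × 20 = 800 ≡ 1 (mod 47))
For equation 2: M_2 = 2021, 2021 ≡ 23 (mod 37), inverse of 2021 mod 37 is 29 (check: 23 × 29 = 667 ≡ 1 (mod 37))
For equation 3: M_3 = 1739, 1739 ≡ 19 (mod 43), inverse of 1739 mod 43 is 34 (check: 19 × 34 = 646 ≡ 1 (mod 43))
Combine: y ≡ Σ r_i×M_i×(M_i⁻¹ mod m_i) = 39×1591×20 + 3×2021×29 + 27×1739×34 = 1240980 + 175827 + 1596402 = 3013209
3013209 mod 74777 = 22129
y ≡ 22129 (mod 74777)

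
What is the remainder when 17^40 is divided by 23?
Using Fermat: 17^{22} ≡ 1 (mod 23). 40 ≡ 18 (mod 22). So 17^{40} ≡ 17^{18} ≡ 3 (mod 23)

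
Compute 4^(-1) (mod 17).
4^(-1) ≡ 13 (mod 17). Verification: 4 × 13 = 52 ≡ 1 (mod 17)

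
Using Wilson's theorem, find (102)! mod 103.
By Wilson's theorem, (102)! ≡ -1 ≡ 102 (mod 103)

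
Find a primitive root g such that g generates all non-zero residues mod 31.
p - 1 = 30 has prime divisors 2, 3, 5. h is a primitive root mod 31 iff h^(30/q) ≢ 1 (mod 31) for each such q.
h = 2: 2^15 ≡ 1, 2^10 ≡ 1, 2^6 ≡ 2 (mod 31); 2^15 ≡ 1, so not a primitive root.
h = 3: 3^15 ≡ 30, 3^10 ≡ 25, 3^6 ≡ 16 (mod 31); none is 1, so 3 has order 30 and is a primitive root.
The smallest primitive root mod 31 is g = 3.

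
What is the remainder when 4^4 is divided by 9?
4 = 4 (binary 100). Repeated squaring mod 9: 4^1 ≡ 4; 4^2 ≡ 4² = 16 ≡ 7; 4^4 ≡ 7² = 49 ≡ 4. So 4^4 ≡ 4 (mod 9).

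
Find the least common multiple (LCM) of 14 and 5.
70

First find GCD(14, 5) using the Euclidean algorithm:
14 = 2 × 5 + 4
5 = 1 × 4 + 1
4 = 4 × 1 + 0
GCD(14, 5) = 1

LCM formula: LCM(a, b) = (a × b) / GCD(a, b)
LCM(14, 5) = (14 × 5) / 1
LCM(14, 5) = 70 / 1
LCM(14, 5) = 70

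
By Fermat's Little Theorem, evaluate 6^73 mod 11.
By Fermat: 6^{10} ≡ 1 (mod 11). 73 = 7×10 + 3. So 6^{73} ≡ 6^{3} ≡ 7 (mod 11)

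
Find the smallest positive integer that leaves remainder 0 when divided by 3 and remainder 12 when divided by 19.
M = 3 × 19 = 57. M₁ = 19, y₁ ≡ 1 (mod 3). M₂ = 3, y₂ ≡ 13 (mod 19). y = 0×19×1 + 12×3×13 ≡ 12 (mod 57). The smallest positive such number is 12.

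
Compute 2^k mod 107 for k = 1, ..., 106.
g^1, g^2, ..., g^{106} mod 107: {2, 4, 8, 16, 32, 64, 21, 42, 84, 61, 15, 30, 60, 13, 26, 52, 104, 101, 95, 83, 59, 11, 22, 44, 88, 69, 31, 62, 17, 34, 68, 29, 58, 9, 18, 36, 72, 37, 74, 41, 82, 57, 7, 14, 28, 56, 5, 10, 20, 40, 80, 53, 106, 105, 103, 99, 91, 75, 43, 86, 65, 23, 46, 92, 77, 47, 94, 81, 55, 3, 6, 12, 24, 48, 96, 85, 63, 19, 38, 76, 45, 90, 73, 39, 78, 49, 98, 89, 71, 35, 70, 33, 66, 25, 50, 100, 93, 79, 51, 102, 97, 87, 67, 27, 54, 1}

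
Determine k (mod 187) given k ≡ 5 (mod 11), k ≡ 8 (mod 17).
93

Using the Chinese Remainder Theorem:
M = product of moduli = 187
For equation 1: M_1 = 17, 17 ≡ 6 (mod 11), inverse of 17 mod 11 is 2 (check: 6 × 2 = 12 ≡ 1 (mod 11))
For equation 2: M_2 = 11, 11 ≡ 11 (mod 17), inverse of 11 mod 17 is 14 (check: 11 × 14 = 154 ≡ 1 (mod 17))
Combine: k ≡ Σ r_i×M_i×(M_i⁻¹ mod m_i) = 5×17×2 + 8×11×14 = 170 + 1232 = 1402
1402 mod 187 = 93
k ≡ 93 (mod 187)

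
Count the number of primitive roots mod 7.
Number of primitive roots mod 7 = φ(6) = 2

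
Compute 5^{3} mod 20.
5

Using successive squaring:
Binary expansion of 3: 11
Powers of 5 mod 20 (each is the square of the previous):
  5^1 ≡ 5 (mod 20)
  5^2 ≡ 5² = 25 ≡ 5 (mod 20)
3 = 2 + 1, so 5^3 = 5^2 × 5^1 ≡ 5 × 5 (mod 20)
Multiplying step by step:
  5 × 5 = 25 ≡ 5 (mod 20)
Result: 5^3 ≡ 5 (mod 20)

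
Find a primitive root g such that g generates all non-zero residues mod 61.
p - 1 = 60 has prime divisors 2, 3, 5. h is a primitive root mod 61 iff h^(60/q) ≢ 1 (mod 61) for each such q.
h = 2: 2^30 ≡ 60, 2^20 ≡ 47, 2^12 ≡ 9 (mod 61); none is 1, so 2 has order 60 and is a primitive root.
The smallest primitive root mod 61 is g = 2.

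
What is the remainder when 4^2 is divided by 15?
2 = 2 (binary 10). Repeated squaring mod 15: 4^1 ≡ 4; 4^2 ≡ 4² = 16 ≡ 1. So 4^2 ≡ 1 (mod 15).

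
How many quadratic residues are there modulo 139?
For prime 139, there are (p-1)/2 = (139-1)/2 = 69 quadratic residues (excluding 0).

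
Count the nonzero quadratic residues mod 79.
For prime 79, there are (p-1)/2 = (79-1)/2 = 39 quadratic residues (excluding 0).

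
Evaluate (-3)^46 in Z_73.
Using repeated squaring. (-3) ≡ 70 (mod 73). 46 = 32 + 8 + 4 + 2 (binary 101110). Repeated squaring mod 73: 70^1 ≡ 70; 70^2 ≡ 70² = 4900 ≡ 9; 70^4 ≡ 9² = 81 ≡ 8; 70^8 ≡ 8² = 64 ≡ 64; 70^16 ≡ 64² = 4096 ≡ 8; 70^32 ≡ 8² = 64 ≡ 64. Multiply: (-3)^46 ≡ 70^32 × 70^8 × 70^4 × 70^2 ≡ 64 × 64 × 8 × 9 (mod 73): 64 × 64 = 4096 ≡ 8; 8 × 8 = 64 ≡ 64; 64 × 9 = 576 ≡ 65. So (-3)^46 ≡ 65 (mod 73).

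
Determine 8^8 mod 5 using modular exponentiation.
8 ≡ 3 (mod 5). 8 = 8 (binary 1000). Repeated squaring mod 5: 3^1 ≡ 3; 3^2 ≡ 3² = 9 ≡ 4; 3^4 ≡ 4² = 16 ≡ 1; 3^8 ≡ 1² = 1 ≡ 1. So 8^8 ≡ 1 (mod 5).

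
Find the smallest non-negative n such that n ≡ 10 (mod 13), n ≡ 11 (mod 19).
49

Using the Chinese Remainder Theorem:
M = product of moduli = 247
For equation 1: M_1 = 19, 19 ≡ 6 (mod 13), inverse of 19 mod 13 is 11 (check: 6 × 11 = 66 ≡ 1 (mod 13))
For equation 2: M_2 = 13, 13 ≡ 13 (mod 19), inverse of 13 mod 19 is 3 (check: 13 × 3 = 39 ≡ 1 (mod 19))
Combine: n ≡ Σ r_i×M_i×(M_i⁻¹ mod m_i) = 10×19×11 + 11×13×3 = 2090 + 429 = 2519
2519 mod 247 = 49
n ≡ 49 (mod 247)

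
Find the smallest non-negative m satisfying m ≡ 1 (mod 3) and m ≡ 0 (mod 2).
M = 3 × 2 = 6. M₁ = 2, y₁ ≡ 2 (mod 3). M₂ = 3, y₂ ≡ 1 (mod 2). m = 1×2×2 + 0×3×1 ≡ 4 (mod 6)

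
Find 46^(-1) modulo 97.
19

Using Extended Euclidean Algorithm:
gcd(46, 97) = 1
Bezout coefficients: 46 × 19 + 97 × -9 = 1
So 46 × 19 ≡ 1 (mod 97)
The inverse is 19 mod 97 = 19
Verification: 46 × 19 = 874 = 9 × 97 + 1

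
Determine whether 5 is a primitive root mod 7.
p - 1 = 6 has prime divisors 2, 3. Check 5^(6/q) mod 7 for each: 5^(6/2) = 5^3 ≡ 6, 5^(6/3) = 5^2 ≡ 4 (mod 7). None of these is 1, so 5 has order 6 = φ(7), so it is a primitive root mod 7.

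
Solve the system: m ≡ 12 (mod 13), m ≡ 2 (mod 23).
M = 13 × 23 = 299. M₁ = 23, y₁ ≡ 4 (mod 13). M₂ = 13, y₂ ≡ 16 (mod 23). m = 12×23×4 + 2×13×16 ≡ 25 (mod 299)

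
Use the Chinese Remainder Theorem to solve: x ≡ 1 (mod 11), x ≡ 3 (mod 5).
23

Using the Chinese Remainder Theorem:
M = product of moduli = 55
For equation 1: M_1 = 5, 5 ≡ 5 (mod 11), inverse of 5 mod 11 is 9 (check: 5 × 9 = 45 ≡ 1 (mod 11))
For equation 2: M_2 = 11, 11 ≡ 1 (mod 5), inverse of 11 mod 5 is 1 (check: 1 × 1 = 1 ≡ 1 (mod 5))
Combine: x ≡ Σ r_i×M_i×(M_i⁻¹ mod m_i) = 1×5×9 + 3×11×1 = 45 + 33 = 78
78 mod 55 = 23
x ≡ 23 (mod 55)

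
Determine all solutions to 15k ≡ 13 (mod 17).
2

Since gcd(15, 17) = 1 divides 13, a solution exists.
Multiply both sides by the inverse of 15 mod 17:
  15^(-1) mod 17 = 8
  x ≡ 8 × 13 ≡ 104 ≡ 2 (mod 17)
Verification: 15 × 2 = 30 = 1 × 17 + 13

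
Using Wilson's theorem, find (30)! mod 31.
By Wilson's theorem, (30)! ≡ -1 ≡ 30 (mod 31)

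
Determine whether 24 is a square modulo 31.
By Euler's criterion: 24^{15} ≡ 30 (mod 31). Since this equals -1 (≡ 30), 24 is not a QR.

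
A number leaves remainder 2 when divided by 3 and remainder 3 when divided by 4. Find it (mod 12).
M = 3 × 4 = 12. M₁ = 4, y₁ ≡ 1 (mod 3). M₂ = 3, y₂ ≡ 3 (mod 4). t = 2×4×1 + 3×3×3 ≡ 11 (mod 12)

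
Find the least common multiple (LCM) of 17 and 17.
17

First find GCD(17, 17) using the Euclidean algorithm:
17 = 1 × 17 + 0
GCD(17, 17) = 17

LCM formula: LCM(a, b) = (a × b) / GCD(a, b)
LCM(17, 17) = (17 × 17) / 17
LCM(17, 17) = 289 / 17
LCM(17, 17) = 17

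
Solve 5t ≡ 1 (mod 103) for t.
62

Using Extended Euclidean Algorithm:
gcd(5, 103) = 1
Bezout coefficients: 5 × -41 + 103 × 2 = 1
So 5 × -41 ≡ 1 (mod 103)
The inverse is -41 mod 103 = 62
Verification: 5 × 62 = 310 = 3 × 103 + 1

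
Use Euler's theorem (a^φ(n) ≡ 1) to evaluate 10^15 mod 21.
By Euler: 10^{12} ≡ 1 (mod 21) since gcd(10, 21) = 1. 15 = 1×12 + 3. So 10^{15} ≡ 10^{3} ≡ 13 (mod 21)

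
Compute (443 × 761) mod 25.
23

(443 × 761) = 337123
337123 mod 25 = 23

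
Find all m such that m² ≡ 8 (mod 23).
The square roots of 8 mod 23 are 13 and 10. Verify: 13² = 169 ≡ 8 (mod 23)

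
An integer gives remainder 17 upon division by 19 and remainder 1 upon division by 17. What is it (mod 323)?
M = 19 × 17 = 323. M₁ = 17, y₁ ≡ 9 (mod 19). M₂ = 19, y₂ ≡ 9 (mod 17). z = 17×17×9 + 1×19×9 ≡ 188 (mod 323). The smallest positive such number is 188.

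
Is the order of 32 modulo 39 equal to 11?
No, the actual order is 12, not 11.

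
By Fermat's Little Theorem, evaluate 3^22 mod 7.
By Fermat: 3^{6} ≡ 1 (mod 7). 22 = 3×6 + 4. So 3^{22} ≡ 3^{4} ≡ 4 (mod 7)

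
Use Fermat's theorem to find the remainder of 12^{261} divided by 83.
75

By Fermat's Little Theorem, a^(p-1) ≡ 1 (mod p) for prime p and gcd(a, p) = 1
Here p = 83, so 12^82 ≡ 1 (mod 83)
We can reduce the exponent: 261 mod 82 = 15
So 12^261 ≡ 12^15 (mod 83)
Computing: 12^15 mod 83 = 75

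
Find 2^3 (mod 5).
3 = 2 + 1 (binary 11). Repeated squaring mod 5: 2^1 ≡ 2; 2^2 ≡ 2² = 4 ≡ 4. Multiply: 2^3 = 2^2 × 2^1 ≡ 4 × 2 (mod 5): 4 × 2 = 8 ≡ 3. So 2^3 ≡ 3 (mod 5).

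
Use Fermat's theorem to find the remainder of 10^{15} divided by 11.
10

By Fermat's Little Theorem, a^(p-1) ≡ 1 (mod p) for prime p and gcd(a, p) = 1
Here p = 11, so 10^10 ≡ 1 (mod 11)
We can reduce the exponent: 15 mod 10 = 5
So 10^15 ≡ 10^5 (mod 11)
Computing: 10^5 mod 11 = 10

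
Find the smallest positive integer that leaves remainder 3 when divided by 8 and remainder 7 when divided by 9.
M = 8 × 9 = 72. M₁ = 9, y₁ ≡ 1 (mod 8). M₂ = 8, y₂ ≡ 8 (mod 9). n = 3×9×1 + 7×8×8 ≡ 43 (mod 72). The smallest positive such number is 43.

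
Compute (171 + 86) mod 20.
17

(171 + 86) = 257
257 mod 20 = 17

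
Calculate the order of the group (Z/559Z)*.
504

Prime factorization: 559 = 13 × 43
Using the formula φ(n) = n × Π(1 - 1/p) for each prime factor p:
φ(559) = 559 × (1 - 1/13) × (1 - 1/43)
φ(559) = 504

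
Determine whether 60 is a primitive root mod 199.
p - 1 = 198 has prime divisors 2, 3, 11. Check 60^(198/q) mod 199 for each: 60^(198/2) = 60^99 ≡ 198, 60^(198/3) = 60^66 ≡ 1, 60^(198/11) = 60^18 ≡ 121 (mod 199). Since 60^66 ≡ 1 (mod 199), the order of 60 divides 66 (in fact the order is 22) ≠ 198, so it is not a primitive root.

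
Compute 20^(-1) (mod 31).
20^(-1) ≡ 14 (mod 31). Verification: 20 × 14 = 280 ≡ 1 (mod 31)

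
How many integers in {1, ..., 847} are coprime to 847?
660

Prime factorization: 847 = 7 × 11^2
Using the formula φ(n) = n × Π(1 - 1/p) for each prime factor p:
φ(847) = 847 × (1 - 1/7) × (1 - 1/11)
φ(847) = 660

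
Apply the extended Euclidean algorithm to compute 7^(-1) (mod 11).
Extended GCD: 7(-3) + 11(2) = 1. So 7^(-1) ≡ 8 ≡ 8 (mod 11). Verify: 7 × 8 = 56 ≡ 1 (mod 11)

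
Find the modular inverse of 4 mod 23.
4^(-1) ≡ 6 (mod 23). Verification: 4 × 6 = 24 ≡ 1 (mod 23)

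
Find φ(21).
12

Prime factorization: 21 = 3 × 7
Using the formula φ(n) = n × Π(1 - 1/p) for each prime factor p:
φ(21) = 21 × (1 - 1/3) × (1 - 1/7)
φ(21) = 12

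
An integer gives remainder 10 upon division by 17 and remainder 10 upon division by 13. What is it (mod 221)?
M = 17 × 13 = 221. M₁ = 13, y₁ ≡ 4 (mod 17). M₂ = 17, y₂ ≡ 10 (mod 13). k = 10×13×4 + 10×17×10 ≡ 10 (mod 221). The smallest positive such number is 10.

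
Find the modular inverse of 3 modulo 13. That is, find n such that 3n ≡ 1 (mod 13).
9

Using Extended Euclidean Algorithm:
gcd(3, 13) = 1
Bezout coefficients: 3 × -4 + 13 × 1 = 1
So 3 × -4 ≡ 1 (mod 13)
The inverse is -4 mod 13 = 9
Verification: 3 × 9 = 27 = 2 × 13 + 1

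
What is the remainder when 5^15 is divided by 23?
Using repeated squaring. 15 = 8 + 4 + 2 + 1 (binary 1111). Repeated squaring mod 23: 5^1 ≡ 5; 5^2 ≡ 5² = 25 ≡ 2; 5^4 ≡ 2² = 4 ≡ 4; 5^8 ≡ 4² = 16 ≡ 16. Multiply: 5^15 = 5^8 × 5^4 × 5^2 × 5^1 ≡ 16 × 4 × 2 × 5 (mod 23): 16 × 4 = 64 ≡ 18; 18 × 2 = 36 ≡ 13; 13 × 5 = 65 ≡ 19. So 5^15 ≡ 19 (mod 23).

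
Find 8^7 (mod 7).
8 ≡ 1 (mod 7). 7 = 4 + 2 + 1 (binary 111). Repeated squaring mod 7: 1^1 ≡ 1; 1^2 ≡ 1² = 1 ≡ 1; 1^4 ≡ 1² = 1 ≡ 1. Multiply: 8^7 ≡ 1^4 × 1^2 × 1^1 ≡ 1 × 1 × 1 (mod 7): 1 × 1 = 1 ≡ 1; 1 × 1 = 1 ≡ 1. So 8^7 ≡ 1 (mod 7).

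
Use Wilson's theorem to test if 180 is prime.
(179)! mod 180 = 0. Since 0 ≢ -1 (mod 180), 180 is not prime.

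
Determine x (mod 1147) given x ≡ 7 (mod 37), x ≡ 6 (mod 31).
192

Using the Chinese Remainder Theorem:
M = product of moduli = 1147
For equation 1: M_1 = 31, 31 ≡ 31 (mod 37), inverse of 31 mod 37 is 6 (check: 31 × 6 = 186 ≡ 1 (mod 37))
For equation 2: M_2 = 37, 37 ≡ 6 (mod 31), inverse of 37 mod 31 is 26 (check: 6 × 26 = 156 ≡ 1 (mod 31))
Combine: x ≡ Σ r_i×M_i×(M_i⁻¹ mod m_i) = 7×31×6 + 6×37×26 = 1302 + 5772 = 7074
7074 mod 1147 = 192
x ≡ 192 (mod 1147)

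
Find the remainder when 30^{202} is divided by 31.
By Fermat: 30^{30} ≡ 1 (mod 31). 202 = 6×30 + 22. So 30^{202} ≡ 30^{22} ≡ 1 (mod 31)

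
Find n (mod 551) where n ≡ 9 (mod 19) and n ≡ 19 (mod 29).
M = 19 × 29 = 551. M₁ = 29, y₁ ≡ 2 (mod 19). M₂ = 19, y₂ ≡ 26 (mod 29). n = 9×29×2 + 19×19×26 ≡ 541 (mod 551)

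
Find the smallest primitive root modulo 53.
p - 1 = 52 has prime divisors 2, 13. h is a primitive root mod 53 iff h^(52/q) ≢ 1 (mod 53) for each such q.
h = 2: 2^26 ≡ 52, 2^4 ≡ 16 (mod 53); none is 1, so 2 has order 52 and is a primitive root.
The smallest primitive root mod 53 is g = 2.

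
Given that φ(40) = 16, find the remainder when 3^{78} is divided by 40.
By Euler: 3^{16} ≡ 1 (mod 40) since gcd(3, 40) = 1. 78 = 4×16 + 14. So 3^{78} ≡ 3^{14} ≡ 9 (mod 40)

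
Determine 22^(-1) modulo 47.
22^(-1) ≡ 15 (mod 47). Verification: 22 × 15 = 330 ≡ 1 (mod 47)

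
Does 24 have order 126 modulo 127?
p - 1 = 126 has prime divisors 2, 3, 7. Check 24^(126/q) mod 127 for each: 24^(126/2) = 24^63 ≡ 126, 24^(126/3) = 24^42 ≡ 107, 24^(126/7) = 24^18 ≡ 1 (mod 127). Since 24^18 ≡ 1 (mod 127), the order of 24 divides 18 (in fact the order is 18) ≠ 126, so it is not a primitive root.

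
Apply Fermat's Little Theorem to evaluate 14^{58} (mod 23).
16

By Fermat's Little Theorem, a^(p-1) ≡ 1 (mod p) for prime p and gcd(a, p) = 1
Here p = 23, so 14^22 ≡ 1 (mod 23)
We can reduce the exponent: 58 mod 22 = 14
So 14^58 ≡ 14^14 (mod 23)
Computing: 14^14 mod 23 = 16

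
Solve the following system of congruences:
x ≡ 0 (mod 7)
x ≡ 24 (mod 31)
210

Using the Chinese Remainder Theorem:
M = product of moduli = 217
For equation 1: M_1 = 31, 31 ≡ 3 (mod 7), inverse of 31 mod 7 is 5 (check: 3 × 5 = 15 ≡ 1 (mod 7))
For equation 2: M_2 = 7, 7 ≡ 7 (mod 31), inverse of 7 mod 31 is 9 (check: 7 × 9 = 63 ≡ 1 (mod 31))
Combine: x ≡ Σ r_i×M_i×(M_i⁻¹ mod m_i) = 0×31×5 + 24×7×9 = 0 + 1512 = 1512
1512 mod 217 = 210
x ≡ 210 (mod 217)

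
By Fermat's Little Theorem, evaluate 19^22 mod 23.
By Fermat's Little Theorem, 19^{22} ≡ 1 (mod 23) since 23 is prime and gcd(19, 23) = 1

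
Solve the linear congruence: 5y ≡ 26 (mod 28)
22

Since gcd(5, 28) = 1 divides 26, a solution exists.
Multiply both sides by the inverse of 5 mod 28:
  5^(-1) mod 28 = 17
  x ≡ 17 × 26 ≡ 442 ≡ 22 (mod 28)
Verification: 5 × 22 = 110 = 3 × 28 + 26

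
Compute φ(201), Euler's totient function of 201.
132

Prime factorization: 201 = 3 × 67
Using the formula φ(n) = n × Π(1 - 1/p) for each prime factor p:
φ(201) = 201 × (1 - 1/3) × (1 - 1/67)
φ(201) = 132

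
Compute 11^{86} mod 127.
120

Using successive squaring:
Binary expansion of 86: 1010110
Powers of 11 mod 127 (each is the square of the previous):
  11^1 ≡ 11 (mod 127)
  11^2 ≡ 11² = 121 ≡ 121 (mod 127)
  11^4 ≡ 121² = 14641 ≡ 36 (mod 127)
  11^8 ≡ 36² = 1296 ≡ 26 (mod 127)
  11^16 ≡ 26² = 676 ≡ 41 (mod 127)
  11^32 ≡ 41² = 1681 ≡ 30 (mod 127)
  11^64 ≡ 30² = 900 ≡ 11 (mod 127)
86 = 64 + 16 + 4 + 2, so 11^86 = 11^64 × 11^16 × 11^4 × 11^2 ≡ 11 × 41 × 36 × 121 (mod 127)
Multiplying step by step:
  11 × 41 = 451 ≡ 70 (mod 127)
  70 × 36 = 2520 ≡ 107 (mod 127)
  107 × 121 = 12947 ≡ 120 (mod 127)
Result: 11^86 ≡ 120 (mod 127)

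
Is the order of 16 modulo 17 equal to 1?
No, the actual order is 2, not 1.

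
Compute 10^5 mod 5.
10 ≡ 0 (mod 5). 5 = 4 + 1 (binary 101). Repeated squaring mod 5: 0^1 ≡ 0; 0^2 ≡ 0² = 0 ≡ 0; 0^4 ≡ 0² = 0 ≡ 0. Multiply: 10^5 ≡ 0^4 × 0^1 ≡ 0 × 0 (mod 5): 0 × 0 = 0 ≡ 0. So 10^5 ≡ 0 (mod 5).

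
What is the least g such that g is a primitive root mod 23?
p - 1 = 22 has prime divisors 2, 11. h is a primitive root mod 23 iff h^(22/q) ≢ 1 (mod 23) for each such q.
h = 2: 2^11 ≡ 1, 2^2 ≡ 4 (mod 23); 2^11 ≡ 1, so not a primitive root.
h = 3: 3^11 ≡ 1, 3^2 ≡ 9 (mod 23); 3^11 ≡ 1, so not a primitive root.
h = 4: 4^11 ≡ 1, 4^2 ≡ 16 (mod 23); 4^11 ≡ 1, so not a primitive root.
h = 5: 5^11 ≡ 22, 5^2 ≡ 2 (mod 23); none is 1, so 5 has order 22 and is a primitive root.
The smallest primitive root mod 23 is g = 5.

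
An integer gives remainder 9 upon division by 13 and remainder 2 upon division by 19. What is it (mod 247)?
M = 13 × 19 = 247. M₁ = 19, y₁ ≡ 11 (mod 13). M₂ = 13, y₂ ≡ 3 (mod 19). x = 9×19×11 + 2×13×3 ≡ 230 (mod 247). The smallest positive such number is 230.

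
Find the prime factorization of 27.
3^3

Divide by primes starting from smallest:
27 ÷ 3 = 9
9 ÷ 3 = 3
3 ÷ 3 = 1

27 = 3^3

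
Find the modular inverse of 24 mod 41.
24^(-1) ≡ 12 (mod 41). Verification: 24 × 12 = 288 ≡ 1 (mod 41)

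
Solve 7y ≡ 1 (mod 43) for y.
37

Using Extended Euclidean Algorithm:
gcd(7, 43) = 1
Bezout coefficients: 7 × -6 + 43 × 1 = 1
So 7 × -6 ≡ 1 (mod 43)
The inverse is -6 mod 43 = 37
Verification: 7 × 37 = 259 = 6 × 43 + 1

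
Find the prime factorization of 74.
2 × 37

Divide by primes starting from smallest:
74 ÷ 2 = 37
37 ÷ 37 = 1

74 = 2 × 37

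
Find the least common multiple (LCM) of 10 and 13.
130

First find GCD(10, 13) using the Euclidean algorithm:
10 = 0 × 13 + 10
13 = 1 × 10 + 3
10 = 3 × 3 + 1
3 = 3 × 1 + 0
GCD(10, 13) = 1

LCM formula: LCM(a, b) = (a × b) / GCD(a, b)
LCM(10, 13) = (10 × 13) / 1
LCM(10, 13) = 130 / 1
LCM(10, 13) = 130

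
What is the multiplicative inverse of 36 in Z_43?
6

Using Extended Euclidean Algorithm:
gcd(36, 43) = 1
Bezout coefficients: 36 × 6 + 43 × -5 = 1
So 36 × 6 ≡ 1 (mod 43)
The inverse is 6 mod 43 = 6
Verification: 36 × 6 = 216 = 5 × 43 + 1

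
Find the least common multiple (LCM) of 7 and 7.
7

First find GCD(7, 7) using the Euclidean algorithm:
7 = 1 × 7 + 0
GCD(7, 7) = 7

LCM formula: LCM(a, b) = (a × b) / GCD(a, b)
LCM(7, 7) = (7 × 7) / 7
LCM(7, 7) = 49 / 7
LCM(7, 7) = 7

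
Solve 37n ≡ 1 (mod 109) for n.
56

Using Extended Euclidean Algorithm:
gcd(37, 109) = 1
Bezout coefficients: 37 × -53 + 109 × 18 = 1
So 37 × -53 ≡ 1 (mod 109)
The inverse is -53 mod 109 = 56
Verification: 37 × 56 = 2072 = 19 × 109 + 1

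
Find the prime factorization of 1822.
2 × 911

Divide by primes starting from smallest:
1822 ÷ 2 = 911
911 ÷ 911 = 1

1822 = 2 × 911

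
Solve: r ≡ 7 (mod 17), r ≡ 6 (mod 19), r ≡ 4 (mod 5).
M = 17 × 19 × 5 = 1615. M₁ = 95, y₁ ≡ 12 (mod 17). M₂ = 85, y₂ ≡ 17 (mod 19). M₃ = 323, y₃ ≡ 2 (mod 5). r = 7×95×12 + 6×85×17 + 4×323×2 ≡ 1469 (mod 1615)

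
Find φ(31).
30

Prime factorization: 31 = 31
Using the formula φ(n) = n × Π(1 - 1/p) for each prime factor p:
φ(31) = 31 × (1 - 1/31)
φ(31) = 30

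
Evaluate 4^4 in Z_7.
4 = 4 (binary 100). Repeated squaring mod 7: 4^1 ≡ 4; 4^2 ≡ 4² = 16 ≡ 2; 4^4 ≡ 2² = 4 ≡ 4. So 4^4 ≡ 4 (mod 7).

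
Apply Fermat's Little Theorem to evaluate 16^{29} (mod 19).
9

By Fermat's Little Theorem, a^(p-1) ≡ 1 (mod p) for prime p and gcd(a, p) = 1
Here p = 19, so 16^18 ≡ 1 (mod 19)
We can reduce the exponent: 29 mod 18 = 11
So 16^29 ≡ 16^11 (mod 19)
Computing: 16^11 mod 19 = 9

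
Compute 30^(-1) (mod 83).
36

Using Extended Euclidean Algorithm:
gcd(30, 83) = 1
Bezout coefficients: 30 × 36 + 83 × -13 = 1
So 30 × 36 ≡ 1 (mod 83)
The inverse is 36 mod 83 = 36
Verification: 30 × 36 = 1080 = 13 × 83 + 1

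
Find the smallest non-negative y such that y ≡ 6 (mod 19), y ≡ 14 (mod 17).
82

Using the Chinese Remainder Theorem:
M = product of moduli = 323
For equation 1: M_1 = 17, 17 ≡ 17 (mod 19), inverse of 17 mod 19 is 9 (check: 17 × 9 = 153 ≡ 1 (mod 19))
For equation 2: M_2 = 19, 19 ≡ 2 (mod 17), inverse of 19 mod 17 is 9 (check: 2 × 9 = 18 ≡ 1 (mod 17))
Combine: y ≡ Σ r_i×M_i×(M_i⁻¹ mod m_i) = 6×17×9 + 14×19×9 = 918 + 2394 = 3312
3312 mod 323 = 82
y ≡ 82 (mod 323)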